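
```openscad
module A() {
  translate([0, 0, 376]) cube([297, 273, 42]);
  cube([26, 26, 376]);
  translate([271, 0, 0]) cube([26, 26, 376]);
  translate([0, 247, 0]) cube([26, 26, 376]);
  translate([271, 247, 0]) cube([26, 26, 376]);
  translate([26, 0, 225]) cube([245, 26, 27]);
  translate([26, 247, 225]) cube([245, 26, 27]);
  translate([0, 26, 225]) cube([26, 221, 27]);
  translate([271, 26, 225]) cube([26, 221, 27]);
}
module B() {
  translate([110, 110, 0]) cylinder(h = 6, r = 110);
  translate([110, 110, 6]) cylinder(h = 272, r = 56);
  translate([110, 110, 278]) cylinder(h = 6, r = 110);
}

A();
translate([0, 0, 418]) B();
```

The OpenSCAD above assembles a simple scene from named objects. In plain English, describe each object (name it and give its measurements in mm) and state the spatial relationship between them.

A is a four-legged stool. The seat is 297×273 mm, 42 mm thick, top at z = 418 mm. It stands on four square legs, each 26×26 mm in cross-section, from z = 0 to the seat underside, each flush with a corner of the seat. Four stretchers, 26 mm wide and 27 mm tall, connect adjacent legs with their undersides at z = 225 mm, each running between the inner faces of the legs it joins and aligned with the legs' outer faces on the other axis.

B is a spool: two coaxial disc flanges of radius 110 mm and thickness 6 mm, joined by a core cylinder of radius 56 mm and height 272 mm. The lower flange rests on z = 0 and the three cylinders share a vertical axis.

The spool is on top of the stool.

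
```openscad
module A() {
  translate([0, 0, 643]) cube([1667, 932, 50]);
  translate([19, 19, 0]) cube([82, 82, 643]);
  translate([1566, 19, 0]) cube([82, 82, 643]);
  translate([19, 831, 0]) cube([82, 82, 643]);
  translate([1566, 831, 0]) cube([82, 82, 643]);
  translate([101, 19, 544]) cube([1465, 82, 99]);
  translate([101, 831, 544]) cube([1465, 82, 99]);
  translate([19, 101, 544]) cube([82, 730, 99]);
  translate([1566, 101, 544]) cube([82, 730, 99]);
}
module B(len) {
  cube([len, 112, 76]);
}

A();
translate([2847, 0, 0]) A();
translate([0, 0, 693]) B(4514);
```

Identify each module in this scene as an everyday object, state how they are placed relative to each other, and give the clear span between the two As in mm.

A is a table. B is a beam. A beam spans the tops of two tables. The clear span between the two tables is 1180 mm.

Second table starts at x = 2847; first ends at x = 1667; clear span = 2847 − 1667 = 1180 mm.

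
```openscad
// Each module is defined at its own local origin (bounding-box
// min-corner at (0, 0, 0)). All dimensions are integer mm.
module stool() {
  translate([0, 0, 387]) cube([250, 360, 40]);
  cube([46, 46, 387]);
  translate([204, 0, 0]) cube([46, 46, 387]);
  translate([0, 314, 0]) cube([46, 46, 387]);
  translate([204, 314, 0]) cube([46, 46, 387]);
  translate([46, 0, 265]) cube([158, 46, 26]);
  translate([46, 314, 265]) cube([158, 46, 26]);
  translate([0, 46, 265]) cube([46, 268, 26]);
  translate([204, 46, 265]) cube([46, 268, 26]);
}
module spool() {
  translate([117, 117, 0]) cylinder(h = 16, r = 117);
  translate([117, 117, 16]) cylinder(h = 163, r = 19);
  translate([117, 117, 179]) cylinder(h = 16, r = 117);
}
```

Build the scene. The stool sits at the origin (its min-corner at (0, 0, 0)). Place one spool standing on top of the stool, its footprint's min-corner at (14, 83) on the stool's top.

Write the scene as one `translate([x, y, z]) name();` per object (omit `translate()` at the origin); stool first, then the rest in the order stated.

stool();
translate([14, 83, 427]) spool();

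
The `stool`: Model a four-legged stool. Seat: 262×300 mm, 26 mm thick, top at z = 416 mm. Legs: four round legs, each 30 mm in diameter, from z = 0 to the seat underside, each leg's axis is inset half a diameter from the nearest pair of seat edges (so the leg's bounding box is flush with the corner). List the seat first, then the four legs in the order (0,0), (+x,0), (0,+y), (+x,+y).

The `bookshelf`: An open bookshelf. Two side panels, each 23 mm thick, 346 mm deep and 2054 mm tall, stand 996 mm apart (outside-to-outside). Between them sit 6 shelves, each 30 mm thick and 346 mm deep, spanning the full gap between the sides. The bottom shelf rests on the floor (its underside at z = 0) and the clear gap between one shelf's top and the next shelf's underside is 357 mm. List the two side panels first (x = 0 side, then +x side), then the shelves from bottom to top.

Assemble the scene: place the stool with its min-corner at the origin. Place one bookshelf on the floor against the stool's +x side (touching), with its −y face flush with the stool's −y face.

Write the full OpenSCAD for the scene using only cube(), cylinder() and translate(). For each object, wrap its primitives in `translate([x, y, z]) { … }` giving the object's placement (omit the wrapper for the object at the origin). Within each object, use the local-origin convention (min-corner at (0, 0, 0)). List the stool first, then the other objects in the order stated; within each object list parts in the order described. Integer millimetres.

translate([0, 0, 390]) cube([262, 300, 26]);
translate([15, 15, 0]) cylinder(h = 390, r = 15);
translate([247, 15, 0]) cylinder(h = 390, r = 15);
translate([15, 285, 0]) cylinder(h = 390, r = 15);
translate([247, 285, 0]) cylinder(h = 390, r = 15);
translate([262, 0, 0]) {
  cube([23, 346, 2054]);
  translate([973, 0, 0]) cube([23, 346, 2054]);
  translate([23, 0, 0]) cube([950, 346, 30]);
  translate([23, 0, 387]) cube([950, 346, 30]);
  translate([23, 0, 774]) cube([950, 346, 30]);
  translate([23, 0, 1161]) cube([950, 346, 30]);
  translate([23, 0, 1548]) cube([950, 346, 30]);
  translate([23, 0, 1935]) cube([950, 346, 30]);
}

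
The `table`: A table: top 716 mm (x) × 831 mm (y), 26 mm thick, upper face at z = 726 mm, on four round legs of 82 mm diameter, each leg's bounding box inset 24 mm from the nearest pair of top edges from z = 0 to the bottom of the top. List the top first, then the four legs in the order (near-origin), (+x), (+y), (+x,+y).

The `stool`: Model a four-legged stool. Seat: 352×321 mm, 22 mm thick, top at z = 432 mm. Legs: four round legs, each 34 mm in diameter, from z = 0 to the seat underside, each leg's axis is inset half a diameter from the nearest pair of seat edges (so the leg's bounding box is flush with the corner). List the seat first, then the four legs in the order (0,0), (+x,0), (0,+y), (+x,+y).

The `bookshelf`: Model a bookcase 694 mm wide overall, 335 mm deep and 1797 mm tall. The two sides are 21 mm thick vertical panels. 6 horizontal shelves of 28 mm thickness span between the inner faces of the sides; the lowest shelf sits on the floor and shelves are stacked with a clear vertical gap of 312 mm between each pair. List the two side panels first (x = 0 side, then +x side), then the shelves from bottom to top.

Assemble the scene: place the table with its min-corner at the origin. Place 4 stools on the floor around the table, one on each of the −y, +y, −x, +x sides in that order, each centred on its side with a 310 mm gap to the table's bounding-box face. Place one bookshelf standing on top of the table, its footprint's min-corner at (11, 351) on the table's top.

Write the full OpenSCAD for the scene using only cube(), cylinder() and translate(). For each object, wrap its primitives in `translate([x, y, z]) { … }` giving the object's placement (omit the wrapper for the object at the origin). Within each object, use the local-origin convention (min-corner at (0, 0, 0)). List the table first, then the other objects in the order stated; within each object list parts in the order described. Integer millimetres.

translate([0, 0, 700]) cube([716, 831, 26]);
translate([65, 65, 0]) cylinder(h = 700, r = 41);
translate([651, 65, 0]) cylinder(h = 700, r = 41);
translate([65, 766, 0]) cylinder(h = 700, r = 41);
translate([651, 766, 0]) cylinder(h = 700, r = 41);
translate([182, -631, 0]) {
  translate([0, 0, 410]) cube([352, 321, 22]);
  translate([17, 17, 0]) cylinder(h = 410, r = 17);
  translate([335, 17, 0]) cylinder(h = 410, r = 17);
  translate([17, 304, 0]) cylinder(h = 410, r = 17);
  translate([335, 304, 0]) cylinder(h = 410, r = 17);
}
translate([182, 1141, 0]) {
  translate([0, 0, 410]) cube([352, 321, 22]);
  translate([17, 17, 0]) cylinder(h = 410, r = 17);
  translate([335, 17, 0]) cylinder(h = 410, r = 17);
  translate([17, 304, 0]) cylinder(h = 410, r = 17);
  translate([335, 304, 0]) cylinder(h = 410, r = 17);
}
translate([-662, 255, 0]) {
  translate([0, 0, 410]) cube([352, 321, 22]);
  translate([17, 17, 0]) cylinder(h = 410, r = 17);
  translate([335, 17, 0]) cylinder(h = 410, r = 17);
  translate([17, 304, 0]) cylinder(h = 410, r = 17);
  translate([335, 304, 0]) cylinder(h = 410, r = 17);
}
translate([1026, 255, 0]) {
  translate([0, 0, 410]) cube([352, 321, 22]);
  translate([17, 17, 0]) cylinder(h = 410, r = 17);
  translate([335, 17, 0]) cylinder(h = 410, r = 17);
  translate([17, 304, 0]) cylinder(h = 410, r = 17);
  translate([335, 304, 0]) cylinder(h = 410, r = 17);
}
translate([11, 351, 726]) {
  cube([21, 335, 1797]);
  translate([673, 0, 0]) cube([21, 335, 1797]);
  translate([21, 0, 0]) cube([652, 335, 28]);
  translate([21, 0, 340]) cube([652, 335, 28]);
  translate([21, 0, 680]) cube([652, 335, 28]);
  translate([21, 0, 1020]) cube([652, 335, 28]);
  translate([21, 0, 1360]) cube([652, 335, 28]);
  translate([21, 0, 1700]) cube([652, 335, 28]);
}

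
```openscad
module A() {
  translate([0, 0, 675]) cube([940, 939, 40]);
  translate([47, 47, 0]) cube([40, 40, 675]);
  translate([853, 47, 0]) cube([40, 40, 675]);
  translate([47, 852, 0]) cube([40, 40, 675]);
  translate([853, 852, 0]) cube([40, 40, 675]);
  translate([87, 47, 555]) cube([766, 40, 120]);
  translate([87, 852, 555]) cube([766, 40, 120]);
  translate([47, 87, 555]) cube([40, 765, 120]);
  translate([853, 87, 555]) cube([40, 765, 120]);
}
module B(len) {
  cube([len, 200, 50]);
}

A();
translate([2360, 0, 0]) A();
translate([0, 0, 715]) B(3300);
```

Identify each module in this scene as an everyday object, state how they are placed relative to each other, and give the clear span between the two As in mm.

A is a table. B is a beam. A beam spans the tops of two tables. The clear span between the two tables is 1420 mm.

Second table starts at x = 2360; first ends at x = 940; clear span = 2360 − 940 = 1420 mm.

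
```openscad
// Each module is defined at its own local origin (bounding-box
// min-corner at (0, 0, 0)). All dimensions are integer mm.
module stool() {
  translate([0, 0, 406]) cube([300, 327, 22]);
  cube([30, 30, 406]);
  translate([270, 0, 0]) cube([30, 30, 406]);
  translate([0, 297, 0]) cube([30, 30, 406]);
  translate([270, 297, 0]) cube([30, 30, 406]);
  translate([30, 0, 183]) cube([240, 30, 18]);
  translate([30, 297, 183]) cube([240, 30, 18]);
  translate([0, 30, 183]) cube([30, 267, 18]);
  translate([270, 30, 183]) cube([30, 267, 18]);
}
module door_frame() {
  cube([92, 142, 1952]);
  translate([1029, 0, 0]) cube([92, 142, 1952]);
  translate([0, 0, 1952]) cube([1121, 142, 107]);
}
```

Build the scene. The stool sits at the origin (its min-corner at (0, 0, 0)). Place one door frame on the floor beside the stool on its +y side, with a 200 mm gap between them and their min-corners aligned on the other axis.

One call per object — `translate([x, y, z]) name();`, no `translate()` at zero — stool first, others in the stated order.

stool();
translate([0, 527, 0]) door_frame();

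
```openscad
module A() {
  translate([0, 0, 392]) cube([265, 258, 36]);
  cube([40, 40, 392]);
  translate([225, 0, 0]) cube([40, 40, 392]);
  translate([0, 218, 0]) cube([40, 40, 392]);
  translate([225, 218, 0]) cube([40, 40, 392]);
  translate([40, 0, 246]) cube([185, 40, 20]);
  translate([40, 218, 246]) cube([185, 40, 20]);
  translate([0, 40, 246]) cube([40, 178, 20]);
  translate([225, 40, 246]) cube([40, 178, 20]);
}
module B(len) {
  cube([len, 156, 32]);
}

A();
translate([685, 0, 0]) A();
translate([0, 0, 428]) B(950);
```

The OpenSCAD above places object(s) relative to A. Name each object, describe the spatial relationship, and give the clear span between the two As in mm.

Second stool starts at x = 685; first ends at x = 265; clear span = 685 − 265 = 420 mm.

A is a stool. B is a beam. A beam spans the tops of two stools. The clear span between the two stools is 420 mm.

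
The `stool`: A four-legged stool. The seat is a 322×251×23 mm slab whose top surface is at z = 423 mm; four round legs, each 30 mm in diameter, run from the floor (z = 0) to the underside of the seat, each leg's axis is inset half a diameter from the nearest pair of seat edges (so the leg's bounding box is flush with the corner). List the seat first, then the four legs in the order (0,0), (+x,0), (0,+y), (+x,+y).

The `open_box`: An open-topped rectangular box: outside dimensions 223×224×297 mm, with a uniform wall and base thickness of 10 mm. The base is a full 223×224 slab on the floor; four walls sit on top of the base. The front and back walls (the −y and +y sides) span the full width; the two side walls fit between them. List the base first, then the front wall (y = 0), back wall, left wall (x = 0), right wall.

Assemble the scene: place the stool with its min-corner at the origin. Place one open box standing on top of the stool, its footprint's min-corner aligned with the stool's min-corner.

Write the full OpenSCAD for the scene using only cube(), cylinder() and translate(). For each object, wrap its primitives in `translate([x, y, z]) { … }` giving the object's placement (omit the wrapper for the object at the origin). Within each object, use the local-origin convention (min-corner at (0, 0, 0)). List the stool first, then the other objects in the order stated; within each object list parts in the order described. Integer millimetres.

translate([0, 0, 400]) cube([322, 251, 23]);
translate([15, 15, 0]) cylinder(h = 400, r = 15);
translate([307, 15, 0]) cylinder(h = 400, r = 15);
translate([15, 236, 0]) cylinder(h = 400, r = 15);
translate([307, 236, 0]) cylinder(h = 400, r = 15);
translate([0, 0, 423]) {
  cube([223, 224, 10]);
  translate([0, 0, 10]) cube([223, 10, 287]);
  translate([0, 214, 10]) cube([223, 10, 287]);
  translate([0, 10, 10]) cube([10, 204, 287]);
  translate([213, 10, 10]) cube([10, 204, 287]);
}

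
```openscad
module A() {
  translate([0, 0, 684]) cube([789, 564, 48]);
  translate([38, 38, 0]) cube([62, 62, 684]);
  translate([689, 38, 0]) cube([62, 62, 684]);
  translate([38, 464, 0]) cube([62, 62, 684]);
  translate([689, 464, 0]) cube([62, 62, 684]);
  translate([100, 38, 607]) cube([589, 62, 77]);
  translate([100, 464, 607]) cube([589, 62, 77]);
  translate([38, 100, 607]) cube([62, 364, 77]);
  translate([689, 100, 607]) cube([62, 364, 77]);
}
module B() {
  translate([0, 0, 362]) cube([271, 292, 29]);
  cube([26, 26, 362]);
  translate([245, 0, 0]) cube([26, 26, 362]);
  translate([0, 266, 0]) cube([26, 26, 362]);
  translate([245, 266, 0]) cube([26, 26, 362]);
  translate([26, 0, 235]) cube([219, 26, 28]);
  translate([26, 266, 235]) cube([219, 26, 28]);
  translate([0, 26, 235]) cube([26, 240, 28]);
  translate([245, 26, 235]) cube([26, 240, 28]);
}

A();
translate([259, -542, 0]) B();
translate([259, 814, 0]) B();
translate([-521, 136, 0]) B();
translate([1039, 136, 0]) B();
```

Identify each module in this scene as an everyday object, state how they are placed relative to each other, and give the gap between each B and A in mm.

A is a table. B is a stool. Four stools sit around the table at the −y, +y, −x, +x sides. The gap between each stool and the table is 250 mm.

Each stool's nearest face is 250 mm from the table's bounding box.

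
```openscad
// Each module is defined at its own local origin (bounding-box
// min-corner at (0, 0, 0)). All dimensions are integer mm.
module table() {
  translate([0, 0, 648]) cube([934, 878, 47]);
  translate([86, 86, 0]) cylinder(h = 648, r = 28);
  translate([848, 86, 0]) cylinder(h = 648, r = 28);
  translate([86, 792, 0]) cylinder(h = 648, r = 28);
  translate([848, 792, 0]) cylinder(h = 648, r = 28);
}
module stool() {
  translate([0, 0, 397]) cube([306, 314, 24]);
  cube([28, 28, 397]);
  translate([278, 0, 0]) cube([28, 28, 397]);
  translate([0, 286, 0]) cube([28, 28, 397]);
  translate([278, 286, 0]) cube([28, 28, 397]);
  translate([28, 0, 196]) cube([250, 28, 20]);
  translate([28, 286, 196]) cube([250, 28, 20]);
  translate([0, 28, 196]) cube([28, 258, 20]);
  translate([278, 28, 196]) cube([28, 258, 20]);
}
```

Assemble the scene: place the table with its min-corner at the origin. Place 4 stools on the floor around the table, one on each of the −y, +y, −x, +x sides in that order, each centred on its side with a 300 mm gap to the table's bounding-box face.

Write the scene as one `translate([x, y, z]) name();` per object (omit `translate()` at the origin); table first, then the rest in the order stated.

table();
translate([314, -614, 0]) stool();
translate([314, 1178, 0]) stool();
translate([-606, 282, 0]) stool();
translate([1234, 282, 0]) stool();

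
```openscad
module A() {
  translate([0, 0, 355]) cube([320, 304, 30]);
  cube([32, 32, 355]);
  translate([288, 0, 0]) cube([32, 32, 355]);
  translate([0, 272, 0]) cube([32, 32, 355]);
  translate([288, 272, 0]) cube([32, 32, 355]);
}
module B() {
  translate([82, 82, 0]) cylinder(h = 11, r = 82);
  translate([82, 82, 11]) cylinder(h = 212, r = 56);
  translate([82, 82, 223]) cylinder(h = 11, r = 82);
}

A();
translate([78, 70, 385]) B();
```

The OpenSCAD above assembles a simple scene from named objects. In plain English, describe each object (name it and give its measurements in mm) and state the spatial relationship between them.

A is a simple wooden stool: a rectangular seat 320 mm (x) by 304 mm (y), 30 mm thick, top face at z = 385 mm, on four square legs, each 32×32 mm in cross-section. The legs rest on z = 0, each flush with a corner of the seat.

B is a spool: two coaxial disc flanges of radius 82 mm and thickness 11 mm, joined by a core cylinder of radius 56 mm and height 212 mm. The lower flange rests on z = 0 and the three cylinders share a vertical axis.

The spool is on top of the stool, centred.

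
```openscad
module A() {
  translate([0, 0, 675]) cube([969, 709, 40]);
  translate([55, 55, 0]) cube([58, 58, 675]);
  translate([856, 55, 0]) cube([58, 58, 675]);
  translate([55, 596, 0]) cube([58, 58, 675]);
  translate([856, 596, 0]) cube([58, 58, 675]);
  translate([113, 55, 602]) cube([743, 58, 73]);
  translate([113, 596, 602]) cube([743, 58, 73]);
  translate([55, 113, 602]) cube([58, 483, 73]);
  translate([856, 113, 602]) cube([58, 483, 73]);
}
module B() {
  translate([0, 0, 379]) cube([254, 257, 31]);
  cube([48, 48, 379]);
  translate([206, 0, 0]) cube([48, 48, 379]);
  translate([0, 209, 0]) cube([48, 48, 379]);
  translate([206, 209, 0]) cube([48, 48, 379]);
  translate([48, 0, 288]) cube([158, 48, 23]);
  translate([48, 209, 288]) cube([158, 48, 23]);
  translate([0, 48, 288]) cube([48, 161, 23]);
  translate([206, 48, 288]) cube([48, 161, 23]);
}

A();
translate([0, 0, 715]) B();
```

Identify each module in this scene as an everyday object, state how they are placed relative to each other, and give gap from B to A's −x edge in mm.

A is a table. B is a stool. The stool is on top of the table. The gap from the stool to the table's −x edge is 0 mm.

The stool's min-x is at 0; the table's min-x is 0; gap = 0 mm.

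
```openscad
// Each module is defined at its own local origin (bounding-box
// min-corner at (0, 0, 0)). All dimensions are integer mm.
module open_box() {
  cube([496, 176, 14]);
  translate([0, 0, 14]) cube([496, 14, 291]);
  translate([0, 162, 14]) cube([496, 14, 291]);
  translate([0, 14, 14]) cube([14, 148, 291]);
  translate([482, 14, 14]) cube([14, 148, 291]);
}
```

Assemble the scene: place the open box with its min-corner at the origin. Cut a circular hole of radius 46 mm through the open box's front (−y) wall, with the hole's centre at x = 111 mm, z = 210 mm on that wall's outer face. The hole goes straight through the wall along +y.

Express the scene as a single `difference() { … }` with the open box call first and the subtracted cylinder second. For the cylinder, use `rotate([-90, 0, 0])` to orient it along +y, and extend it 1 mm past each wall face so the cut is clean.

difference() {
  open_box();
  translate([111, -1, 210]) rotate([-90, 0, 0]) cylinder(h = 16, r = 46);
}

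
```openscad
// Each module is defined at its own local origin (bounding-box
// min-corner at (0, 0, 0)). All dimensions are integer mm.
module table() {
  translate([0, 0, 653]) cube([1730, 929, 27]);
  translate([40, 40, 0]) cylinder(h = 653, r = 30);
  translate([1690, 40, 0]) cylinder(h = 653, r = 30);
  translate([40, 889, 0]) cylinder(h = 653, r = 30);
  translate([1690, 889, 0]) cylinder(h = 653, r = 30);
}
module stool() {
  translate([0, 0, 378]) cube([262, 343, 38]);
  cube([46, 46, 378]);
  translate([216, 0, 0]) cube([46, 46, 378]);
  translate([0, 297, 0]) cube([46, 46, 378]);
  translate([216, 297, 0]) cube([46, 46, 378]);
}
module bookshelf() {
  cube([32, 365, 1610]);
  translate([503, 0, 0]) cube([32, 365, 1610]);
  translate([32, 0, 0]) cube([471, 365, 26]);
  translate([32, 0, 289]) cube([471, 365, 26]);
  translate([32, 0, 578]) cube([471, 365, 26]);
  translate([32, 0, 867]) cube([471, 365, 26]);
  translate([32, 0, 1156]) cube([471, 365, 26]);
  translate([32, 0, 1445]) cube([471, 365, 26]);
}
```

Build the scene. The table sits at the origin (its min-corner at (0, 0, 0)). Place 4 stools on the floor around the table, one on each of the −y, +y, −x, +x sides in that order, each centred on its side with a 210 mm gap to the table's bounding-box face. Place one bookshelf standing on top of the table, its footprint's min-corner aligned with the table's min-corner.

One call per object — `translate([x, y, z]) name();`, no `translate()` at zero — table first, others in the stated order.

table();
translate([734, -553, 0]) stool();
translate([734, 1139, 0]) stool();
translate([-472, 293, 0]) stool();
translate([1940, 293, 0]) stool();
translate([0, 0, 680]) bookshelf();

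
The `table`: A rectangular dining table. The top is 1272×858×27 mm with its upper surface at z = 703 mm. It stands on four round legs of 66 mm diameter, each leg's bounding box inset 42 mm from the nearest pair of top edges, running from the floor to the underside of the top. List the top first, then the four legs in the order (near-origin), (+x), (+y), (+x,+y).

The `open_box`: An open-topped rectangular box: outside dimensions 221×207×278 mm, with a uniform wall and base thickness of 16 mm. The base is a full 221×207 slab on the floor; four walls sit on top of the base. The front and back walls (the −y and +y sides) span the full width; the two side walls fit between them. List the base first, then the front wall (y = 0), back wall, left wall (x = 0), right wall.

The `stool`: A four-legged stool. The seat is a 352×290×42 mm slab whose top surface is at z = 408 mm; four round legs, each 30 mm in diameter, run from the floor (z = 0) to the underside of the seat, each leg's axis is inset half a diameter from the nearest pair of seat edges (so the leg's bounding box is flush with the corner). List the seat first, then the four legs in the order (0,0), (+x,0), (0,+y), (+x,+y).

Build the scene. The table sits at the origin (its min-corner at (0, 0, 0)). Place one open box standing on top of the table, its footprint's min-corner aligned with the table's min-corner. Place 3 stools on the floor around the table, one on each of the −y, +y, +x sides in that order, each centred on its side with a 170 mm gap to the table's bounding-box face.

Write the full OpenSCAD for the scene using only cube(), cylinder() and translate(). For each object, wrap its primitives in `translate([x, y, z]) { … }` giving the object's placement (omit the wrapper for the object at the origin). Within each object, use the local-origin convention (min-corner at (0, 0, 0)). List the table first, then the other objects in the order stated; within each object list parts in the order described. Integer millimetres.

translate([0, 0, 676]) cube([1272, 858, 27]);
translate([75, 75, 0]) cylinder(h = 676, r = 33);
translate([1197, 75, 0]) cylinder(h = 676, r = 33);
translate([75, 783, 0]) cylinder(h = 676, r = 33);
translate([1197, 783, 0]) cylinder(h = 676, r = 33);
translate([0, 0, 703]) {
  cube([221, 207, 16]);
  translate([0, 0, 16]) cube([221, 16, 262]);
  translate([0, 191, 16]) cube([221, 16, 262]);
  translate([0, 16, 16]) cube([16, 175, 262]);
  translate([205, 16, 16]) cube([16, 175, 262]);
}
translate([460, -460, 0]) {
  translate([0, 0, 366]) cube([352, 290, 42]);
  translate([15, 15, 0]) cylinder(h = 366, r = 15);
  translate([337, 15, 0]) cylinder(h = 366, r = 15);
  translate([15, 275, 0]) cylinder(h = 366, r = 15);
  translate([337, 275, 0]) cylinder(h = 366, r = 15);
}
translate([460, 1028, 0]) {
  translate([0, 0, 366]) cube([352, 290, 42]);
  translate([15, 15, 0]) cylinder(h = 366, r = 15);
  translate([337, 15, 0]) cylinder(h = 366, r = 15);
  translate([15, 275, 0]) cylinder(h = 366, r = 15);
  translate([337, 275, 0]) cylinder(h = 366, r = 15);
}
translate([1442, 284, 0]) {
  translate([0, 0, 366]) cube([352, 290, 42]);
  translate([15, 15, 0]) cylinder(h = 366, r = 15);
  translate([337, 15, 0]) cylinder(h = 366, r = 15);
  translate([15, 275, 0]) cylinder(h = 366, r = 15);
  translate([337, 275, 0]) cylinder(h = 366, r = 15);
}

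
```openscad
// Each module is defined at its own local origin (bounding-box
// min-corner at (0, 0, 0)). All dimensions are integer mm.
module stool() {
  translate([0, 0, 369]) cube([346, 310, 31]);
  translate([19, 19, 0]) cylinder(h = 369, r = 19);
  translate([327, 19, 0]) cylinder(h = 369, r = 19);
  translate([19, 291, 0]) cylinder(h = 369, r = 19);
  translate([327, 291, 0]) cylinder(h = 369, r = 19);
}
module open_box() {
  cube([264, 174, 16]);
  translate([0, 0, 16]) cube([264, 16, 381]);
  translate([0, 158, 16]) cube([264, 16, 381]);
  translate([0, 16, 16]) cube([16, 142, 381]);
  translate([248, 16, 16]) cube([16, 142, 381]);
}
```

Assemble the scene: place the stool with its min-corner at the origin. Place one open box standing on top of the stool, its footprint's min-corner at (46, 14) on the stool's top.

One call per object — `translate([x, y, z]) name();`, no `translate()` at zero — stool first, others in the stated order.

stool();
translate([46, 14, 400]) open_box();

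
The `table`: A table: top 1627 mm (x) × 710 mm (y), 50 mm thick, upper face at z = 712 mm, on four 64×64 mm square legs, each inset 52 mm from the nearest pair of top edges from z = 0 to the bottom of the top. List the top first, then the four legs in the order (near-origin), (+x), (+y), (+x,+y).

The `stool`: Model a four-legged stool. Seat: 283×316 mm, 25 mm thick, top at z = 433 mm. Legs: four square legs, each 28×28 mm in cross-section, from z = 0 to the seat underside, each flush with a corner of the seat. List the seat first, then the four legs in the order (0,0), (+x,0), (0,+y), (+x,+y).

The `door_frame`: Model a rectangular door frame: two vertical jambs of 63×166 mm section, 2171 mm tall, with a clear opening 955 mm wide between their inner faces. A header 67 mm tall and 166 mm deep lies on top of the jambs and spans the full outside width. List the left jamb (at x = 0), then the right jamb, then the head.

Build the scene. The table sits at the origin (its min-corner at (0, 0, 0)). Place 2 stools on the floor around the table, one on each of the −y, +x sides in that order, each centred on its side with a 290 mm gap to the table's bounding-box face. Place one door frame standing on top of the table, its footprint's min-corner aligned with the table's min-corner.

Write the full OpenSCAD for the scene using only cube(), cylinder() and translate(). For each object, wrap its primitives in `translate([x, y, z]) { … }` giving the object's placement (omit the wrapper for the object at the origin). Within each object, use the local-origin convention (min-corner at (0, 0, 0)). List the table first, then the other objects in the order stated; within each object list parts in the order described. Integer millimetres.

translate([0, 0, 662]) cube([1627, 710, 50]);
translate([52, 52, 0]) cube([64, 64, 662]);
translate([1511, 52, 0]) cube([64, 64, 662]);
translate([52, 594, 0]) cube([64, 64, 662]);
translate([1511, 594, 0]) cube([64, 64, 662]);
translate([672, -606, 0]) {
  translate([0, 0, 408]) cube([283, 316, 25]);
  cube([28, 28, 408]);
  translate([255, 0, 0]) cube([28, 28, 408]);
  translate([0, 288, 0]) cube([28, 28, 408]);
  translate([255, 288, 0]) cube([28, 28, 408]);
}
translate([1917, 197, 0]) {
  translate([0, 0, 408]) cube([283, 316, 25]);
  cube([28, 28, 408]);
  translate([255, 0, 0]) cube([28, 28, 408]);
  translate([0, 288, 0]) cube([28, 28, 408]);
  translate([255, 288, 0]) cube([28, 28, 408]);
}
translate([0, 0, 712]) {
  cube([63, 166, 2171]);
  translate([1018, 0, 0]) cube([63, 166, 2171]);
  translate([0, 0, 2171]) cube([1081, 166, 67]);
}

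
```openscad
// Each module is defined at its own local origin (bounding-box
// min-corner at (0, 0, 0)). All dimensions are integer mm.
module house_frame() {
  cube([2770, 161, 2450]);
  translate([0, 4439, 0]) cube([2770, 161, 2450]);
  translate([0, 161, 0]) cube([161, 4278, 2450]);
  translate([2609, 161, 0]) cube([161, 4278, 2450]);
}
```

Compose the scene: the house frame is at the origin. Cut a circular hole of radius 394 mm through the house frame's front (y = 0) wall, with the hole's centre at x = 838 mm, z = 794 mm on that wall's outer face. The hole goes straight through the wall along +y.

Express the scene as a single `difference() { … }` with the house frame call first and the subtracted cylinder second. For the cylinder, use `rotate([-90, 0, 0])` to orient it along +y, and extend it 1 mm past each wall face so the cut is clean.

difference() {
  house_frame();
  translate([838, -1, 794]) rotate([-90, 0, 0]) cylinder(h = 163, r = 394);
}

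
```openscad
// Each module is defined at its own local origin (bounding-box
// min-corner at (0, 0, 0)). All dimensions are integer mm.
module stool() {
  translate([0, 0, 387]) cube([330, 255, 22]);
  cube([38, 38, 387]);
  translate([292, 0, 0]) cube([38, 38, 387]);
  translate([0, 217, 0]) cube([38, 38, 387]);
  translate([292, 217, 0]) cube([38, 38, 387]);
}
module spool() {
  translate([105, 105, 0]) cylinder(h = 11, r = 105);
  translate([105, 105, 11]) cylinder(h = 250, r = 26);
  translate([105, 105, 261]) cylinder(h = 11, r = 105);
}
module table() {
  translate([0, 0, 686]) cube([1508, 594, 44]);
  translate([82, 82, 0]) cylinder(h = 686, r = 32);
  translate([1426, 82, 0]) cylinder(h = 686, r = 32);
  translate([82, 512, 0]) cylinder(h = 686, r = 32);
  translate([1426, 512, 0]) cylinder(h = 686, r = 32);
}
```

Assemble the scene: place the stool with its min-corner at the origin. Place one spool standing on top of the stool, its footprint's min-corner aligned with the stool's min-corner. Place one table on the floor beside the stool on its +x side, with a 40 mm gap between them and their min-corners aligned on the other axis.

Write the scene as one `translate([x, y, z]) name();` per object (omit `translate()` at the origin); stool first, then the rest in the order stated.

stool();
translate([0, 0, 409]) spool();
translate([370, 0, 0]) table();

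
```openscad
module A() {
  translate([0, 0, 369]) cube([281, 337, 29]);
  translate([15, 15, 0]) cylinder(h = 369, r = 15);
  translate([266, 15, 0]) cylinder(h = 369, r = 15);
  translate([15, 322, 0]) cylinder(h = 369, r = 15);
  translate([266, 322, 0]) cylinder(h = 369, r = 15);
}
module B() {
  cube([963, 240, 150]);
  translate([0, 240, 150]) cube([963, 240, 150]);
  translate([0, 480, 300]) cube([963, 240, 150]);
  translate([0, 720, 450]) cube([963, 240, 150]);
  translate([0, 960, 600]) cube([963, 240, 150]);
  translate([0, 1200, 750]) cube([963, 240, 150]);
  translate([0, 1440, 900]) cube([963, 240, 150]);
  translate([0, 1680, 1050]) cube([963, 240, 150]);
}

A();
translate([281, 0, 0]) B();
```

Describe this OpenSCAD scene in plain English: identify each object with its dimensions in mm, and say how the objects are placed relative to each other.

A is a simple wooden stool: a rectangular seat 281 mm (x) by 337 mm (y), 29 mm thick, top face at z = 398 mm, on four round legs, each 30 mm in diameter. The legs rest on z = 0, each leg's axis is inset half a diameter from the nearest pair of seat edges (so the leg's bounding box is flush with the corner).

B is a run of 8 identical solid stair steps. Each tread is 963×240 mm and each step block is 150 mm high. Step 1 rests on the floor; step k is offset from step 1 by (k−1)×240 mm in y and (k−1)×150 mm in z.

The staircase is against the stool's +x side, with their −y faces flush.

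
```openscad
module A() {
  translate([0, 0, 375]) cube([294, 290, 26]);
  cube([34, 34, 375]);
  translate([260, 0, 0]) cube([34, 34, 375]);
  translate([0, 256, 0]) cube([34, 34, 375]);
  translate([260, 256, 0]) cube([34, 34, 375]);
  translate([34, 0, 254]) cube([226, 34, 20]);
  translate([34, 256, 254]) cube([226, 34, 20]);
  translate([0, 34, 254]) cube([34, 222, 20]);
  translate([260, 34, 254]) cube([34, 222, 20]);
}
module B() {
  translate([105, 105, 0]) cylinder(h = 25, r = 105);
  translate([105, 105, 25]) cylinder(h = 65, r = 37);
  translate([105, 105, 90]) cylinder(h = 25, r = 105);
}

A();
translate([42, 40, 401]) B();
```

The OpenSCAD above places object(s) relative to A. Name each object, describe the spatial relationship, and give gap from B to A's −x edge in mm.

The spool's min-x is at 42; the stool's min-x is 0; gap = 42 mm.

A is a stool. B is a spool. The spool is on top of the stool, centred. The gap from the spool to the stool's −x edge is 42 mm.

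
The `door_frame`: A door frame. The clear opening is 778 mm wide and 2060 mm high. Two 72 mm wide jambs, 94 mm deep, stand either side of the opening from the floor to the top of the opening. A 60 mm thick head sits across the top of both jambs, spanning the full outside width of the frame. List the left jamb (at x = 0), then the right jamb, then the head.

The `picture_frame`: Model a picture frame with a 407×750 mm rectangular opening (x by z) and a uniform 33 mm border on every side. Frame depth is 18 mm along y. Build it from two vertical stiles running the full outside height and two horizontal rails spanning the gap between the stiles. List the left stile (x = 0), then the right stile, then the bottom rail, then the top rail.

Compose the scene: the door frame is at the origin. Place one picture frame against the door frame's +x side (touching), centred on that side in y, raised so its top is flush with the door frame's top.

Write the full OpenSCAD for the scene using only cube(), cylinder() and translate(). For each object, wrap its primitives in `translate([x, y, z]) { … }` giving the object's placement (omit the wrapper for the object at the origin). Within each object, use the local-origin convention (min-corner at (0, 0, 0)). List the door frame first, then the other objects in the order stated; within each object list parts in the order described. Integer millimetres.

cube([72, 94, 2060]);
translate([850, 0, 0]) cube([72, 94, 2060]);
translate([0, 0, 2060]) cube([922, 94, 60]);
translate([922, 38, 1304]) {
  cube([33, 18, 816]);
  translate([440, 0, 0]) cube([33, 18, 816]);
  translate([33, 0, 0]) cube([407, 18, 33]);
  translate([33, 0, 783]) cube([407, 18, 33]);
}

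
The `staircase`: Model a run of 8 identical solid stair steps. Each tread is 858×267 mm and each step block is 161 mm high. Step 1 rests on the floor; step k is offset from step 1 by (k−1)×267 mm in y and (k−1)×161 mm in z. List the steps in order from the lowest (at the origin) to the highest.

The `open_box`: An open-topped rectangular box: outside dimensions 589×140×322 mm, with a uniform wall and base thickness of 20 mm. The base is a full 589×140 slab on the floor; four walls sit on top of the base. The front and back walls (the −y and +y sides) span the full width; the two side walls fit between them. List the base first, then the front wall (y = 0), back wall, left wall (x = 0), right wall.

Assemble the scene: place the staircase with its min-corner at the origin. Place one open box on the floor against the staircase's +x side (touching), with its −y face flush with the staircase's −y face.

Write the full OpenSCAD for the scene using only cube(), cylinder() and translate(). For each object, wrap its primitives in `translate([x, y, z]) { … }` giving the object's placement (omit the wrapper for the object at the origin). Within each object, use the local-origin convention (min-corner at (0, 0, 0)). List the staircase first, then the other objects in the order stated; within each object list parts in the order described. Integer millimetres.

cube([858, 267, 161]);
translate([0, 267, 161]) cube([858, 267, 161]);
translate([0, 534, 322]) cube([858, 267, 161]);
translate([0, 801, 483]) cube([858, 267, 161]);
translate([0, 1068, 644]) cube([858, 267, 161]);
translate([0, 1335, 805]) cube([858, 267, 161]);
translate([0, 1602, 966]) cube([858, 267, 161]);
translate([0, 1869, 1127]) cube([858, 267, 161]);
translate([858, 0, 0]) {
  cube([589, 140, 20]);
  translate([0, 0, 20]) cube([589, 20, 302]);
  translate([0, 120, 20]) cube([589, 20, 302]);
  translate([0, 20, 20]) cube([20, 100, 302]);
  translate([569, 20, 20]) cube([20, 100, 302]);
}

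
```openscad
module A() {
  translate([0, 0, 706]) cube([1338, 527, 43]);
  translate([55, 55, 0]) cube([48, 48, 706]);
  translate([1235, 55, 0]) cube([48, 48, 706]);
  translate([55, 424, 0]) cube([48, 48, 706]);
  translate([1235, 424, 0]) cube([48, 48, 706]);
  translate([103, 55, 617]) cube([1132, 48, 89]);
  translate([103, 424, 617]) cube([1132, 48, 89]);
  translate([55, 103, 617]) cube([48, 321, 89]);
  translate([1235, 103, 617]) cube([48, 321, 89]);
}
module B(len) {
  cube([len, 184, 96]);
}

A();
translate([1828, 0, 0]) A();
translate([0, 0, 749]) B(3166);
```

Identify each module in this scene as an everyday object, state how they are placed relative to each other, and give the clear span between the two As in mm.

A is a table. B is a beam. A beam spans the tops of two tables. The clear span between the two tables is 490 mm.

Second table starts at x = 1828; first ends at x = 1338; clear span = 1828 − 1338 = 490 mm.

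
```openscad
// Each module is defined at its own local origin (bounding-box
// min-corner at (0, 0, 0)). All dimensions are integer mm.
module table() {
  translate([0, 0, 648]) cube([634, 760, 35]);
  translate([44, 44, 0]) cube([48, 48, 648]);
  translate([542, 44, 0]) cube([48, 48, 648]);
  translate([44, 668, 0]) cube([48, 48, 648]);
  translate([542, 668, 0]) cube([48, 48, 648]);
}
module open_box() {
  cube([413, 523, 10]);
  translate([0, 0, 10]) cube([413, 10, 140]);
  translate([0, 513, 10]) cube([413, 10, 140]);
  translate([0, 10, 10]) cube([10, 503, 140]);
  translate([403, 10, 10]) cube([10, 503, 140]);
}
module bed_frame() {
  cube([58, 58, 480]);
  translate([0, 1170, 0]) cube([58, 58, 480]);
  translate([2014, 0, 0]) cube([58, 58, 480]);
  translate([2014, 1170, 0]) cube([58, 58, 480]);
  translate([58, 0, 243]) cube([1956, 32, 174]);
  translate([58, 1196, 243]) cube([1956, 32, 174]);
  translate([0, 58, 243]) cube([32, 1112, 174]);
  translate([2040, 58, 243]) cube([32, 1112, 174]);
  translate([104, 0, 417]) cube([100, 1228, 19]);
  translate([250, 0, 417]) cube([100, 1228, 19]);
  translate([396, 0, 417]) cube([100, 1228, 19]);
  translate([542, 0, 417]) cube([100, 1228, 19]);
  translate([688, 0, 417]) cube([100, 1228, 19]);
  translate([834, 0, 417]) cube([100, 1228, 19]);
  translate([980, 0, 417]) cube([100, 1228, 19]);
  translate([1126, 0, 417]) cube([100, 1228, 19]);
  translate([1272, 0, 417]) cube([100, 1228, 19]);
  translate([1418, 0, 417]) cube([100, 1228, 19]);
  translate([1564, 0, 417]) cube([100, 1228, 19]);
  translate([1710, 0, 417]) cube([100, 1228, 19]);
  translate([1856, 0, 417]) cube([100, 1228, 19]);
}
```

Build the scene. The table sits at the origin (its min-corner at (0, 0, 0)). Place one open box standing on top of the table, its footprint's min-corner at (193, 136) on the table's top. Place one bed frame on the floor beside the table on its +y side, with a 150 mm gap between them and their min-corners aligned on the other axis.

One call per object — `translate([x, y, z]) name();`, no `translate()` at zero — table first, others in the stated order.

table();
translate([193, 136, 683]) open_box();
translate([0, 910, 0]) bed_frame();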